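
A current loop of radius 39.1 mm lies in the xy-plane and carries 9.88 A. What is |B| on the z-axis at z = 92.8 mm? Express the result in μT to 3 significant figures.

On the axis of a circular loop, B = μ₀IR² / [2(R²+z²)^(3/2)].
R² + z² = (0.0391)² + (0.0928)² = 0.01014 m², and (R²+z²)^(3/2) = 1.02×10⁻³ m³.
B = (4π×10⁻⁷ × 9.88 × 0.001529) / (2 × 1.02×10⁻³) = 9.29×10⁻⁶ T.

B ≈ 9.29 μT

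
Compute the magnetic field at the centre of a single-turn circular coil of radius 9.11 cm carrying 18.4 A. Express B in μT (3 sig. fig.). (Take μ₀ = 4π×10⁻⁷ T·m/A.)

B ≈ 127 μT

At the centre of a circular loop the Biot–Savart law gives B = μ₀I/(2R).
B = (4π×10⁻⁷ × 18.4) / (2 × 0.0911) = 1.27×10⁻⁴ T.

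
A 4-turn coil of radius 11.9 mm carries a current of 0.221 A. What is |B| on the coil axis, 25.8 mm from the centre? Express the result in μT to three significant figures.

For an N-turn flat coil, B = Nμ₀IR²/[2(R²+z²)^(3/2)] with R = 0.0119 m, z = 0.0258 m.
B = 4 × 8.57×10⁻⁷ T = 3.43×10⁻⁶ T.

B ≈ 3.43 μT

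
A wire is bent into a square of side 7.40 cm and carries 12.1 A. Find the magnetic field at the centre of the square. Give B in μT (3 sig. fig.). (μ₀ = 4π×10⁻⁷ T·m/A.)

B ≈ 185 μT

Each side is a finite straight segment at perpendicular distance d = a/(2 tan(π/4)) = 0.037 m from the centre, with end-angles ±π/4.
One side contributes B₁ = (μ₀I/4πd)·2 sin(π/4) = 4.62×10⁻⁵ T.
All 4 sides add in the same direction: B = 4 × 4.62×10⁻⁵ = 1.85×10⁻⁴ T.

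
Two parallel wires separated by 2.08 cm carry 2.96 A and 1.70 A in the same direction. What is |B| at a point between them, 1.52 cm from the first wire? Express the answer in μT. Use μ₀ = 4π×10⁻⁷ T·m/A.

B ≈ 21.8 μT

Each long wire gives B = μ₀I/(2πd). Distances are d₁ = 0.0152 m and d₂ = 0.0056 m.
B₁ = 3.89×10⁻⁵ T, B₂ = 6.07×10⁻⁵ T.
Between parallel currents the two contributions point in opposite directions, so they subtract. B = |B₁ − B₂| = |3.89×10⁻⁵ − 6.07×10⁻⁵| = 2.18×10⁻⁵ T.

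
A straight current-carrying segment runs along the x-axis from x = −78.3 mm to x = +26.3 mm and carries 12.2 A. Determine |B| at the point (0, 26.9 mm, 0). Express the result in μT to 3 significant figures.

B ≈ 74.6 μT

For a finite straight segment, B = (μ₀I/4πd)(sinθ₁ + sinθ₂), where θ₁, θ₂ are the angles from the perpendicular to each end.
The perpendicular distance is d = 0.0269 m; the end-offsets along the wire are a = 0.0783 m and b = 0.0263 m.
sinθ₁ = 0.0783/√(0.0783²+0.0269²) = 0.9457; sinθ₂ = 0.0263/√(0.0263²+0.0269²) = 0.6991.
B = (4π×10⁻⁷ × 12.2) / (4π × 0.0269) × (0.9457 + 0.6991) = 7.46×10⁻⁵ T.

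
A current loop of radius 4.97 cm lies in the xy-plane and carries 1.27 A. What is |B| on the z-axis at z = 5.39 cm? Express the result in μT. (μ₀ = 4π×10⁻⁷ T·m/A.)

B ≈ 5.00 μT

On the axis of a circular loop, B = μ₀IR² / [2(R²+z²)^(3/2)].
R² + z² = (0.0497)² + (0.0539)² = 0.005375 m², and (R²+z²)^(3/2) = 3.94×10⁻⁴ m³.
B = (4π×10⁻⁷ × 1.27 × 0.00247) / (2 × 3.94×10⁻⁴) = 5.00×10⁻⁶ T.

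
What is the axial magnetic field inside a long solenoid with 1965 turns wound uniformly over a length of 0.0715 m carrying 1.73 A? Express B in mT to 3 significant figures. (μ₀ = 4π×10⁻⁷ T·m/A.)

B ≈ 59.7 mT

Inside a long solenoid, B = μ₀nI with n = 2.748×10⁴ turns/m.
B = 4π×10⁻⁷ × 2.748×10⁴ × 1.73 = 5.97×10⁻² T.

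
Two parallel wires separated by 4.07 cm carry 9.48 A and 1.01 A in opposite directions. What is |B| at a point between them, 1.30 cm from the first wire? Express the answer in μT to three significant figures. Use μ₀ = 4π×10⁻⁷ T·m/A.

B ≈ 153 μT

Each long wire gives B = μ₀I/(2πd). Distances are d₁ = 0.013 m and d₂ = 0.0277 m.
B₁ = 1.46×10⁻⁴ T, B₂ = 7.29×10⁻⁶ T.
Between antiparallel currents both contributions point the same way, so they add. B = B₁ + B₂ = 1.46×10⁻⁴ + 7.29×10⁻⁶ = 1.53×10⁻⁴ T.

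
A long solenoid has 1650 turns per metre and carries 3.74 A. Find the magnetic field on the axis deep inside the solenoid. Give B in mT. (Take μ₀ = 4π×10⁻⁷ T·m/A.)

B ≈ 7.75 mT

Inside a long solenoid, B = μ₀nI with n = 1650 turns/m.
B = 4π×10⁻⁷ × 1650 × 3.74 = 7.75×10⁻³ T.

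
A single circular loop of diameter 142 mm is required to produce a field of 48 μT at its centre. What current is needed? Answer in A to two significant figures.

I ≈ 5.4 A

At the centre of a circular loop B = μ₀I/(2R), so I = 2RB/μ₀.
With R = 0.071 m, I = 2 × 0.071 × 4.80×10⁻⁵ / (4π×10⁻⁷) = 5.42 A.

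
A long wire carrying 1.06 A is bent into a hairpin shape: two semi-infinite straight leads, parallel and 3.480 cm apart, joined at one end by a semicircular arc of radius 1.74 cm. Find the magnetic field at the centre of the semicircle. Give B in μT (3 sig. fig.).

B ≈ 31.3 μT

The semicircular arc contributes B_arc = μ₀I·π/(4πR) = μ₀I/(4R) = 1.91×10⁻⁵ T.
Each semi-infinite lead is at perpendicular distance R = 0.0174 m from the centre, with the perpendicular foot at its near end, so it contributes μ₀I/(4πR); both point the same way, together 1.22×10⁻⁵ T.
Arc and leads all point the same direction: B = 1.91×10⁻⁵ + 1.22×10⁻⁵ = 3.13×10⁻⁵ T.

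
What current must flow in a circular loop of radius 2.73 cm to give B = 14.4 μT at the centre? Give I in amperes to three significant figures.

At the centre of a circular loop B = μ₀I/(2R), so I = 2RB/μ₀.
With R = 0.0273 m, I = 2 × 0.0273 × 1.44×10⁻⁵ / (4π×10⁻⁷) = 0.626 A.

I ≈ 0.626 A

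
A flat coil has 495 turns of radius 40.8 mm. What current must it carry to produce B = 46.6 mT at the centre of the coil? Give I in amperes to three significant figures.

I ≈ 6.11 A

For an N-turn coil, B = Nμ₀I/(2R) with R = 0.0408 m, so I = 2RB/(Nμ₀) = 2 × 0.0408 × 4.66×10⁻² / (495 × 4π×10⁻⁷) = 6.11 A.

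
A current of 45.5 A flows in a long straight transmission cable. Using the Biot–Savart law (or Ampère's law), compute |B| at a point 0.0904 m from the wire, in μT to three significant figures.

For an infinitely long straight wire, B = μ₀I/(2πd).
B = (4π×10⁻⁷ × 45.5) / (2π × 0.0904) = 1.01×10⁻⁴ T.

B ≈ 101 μT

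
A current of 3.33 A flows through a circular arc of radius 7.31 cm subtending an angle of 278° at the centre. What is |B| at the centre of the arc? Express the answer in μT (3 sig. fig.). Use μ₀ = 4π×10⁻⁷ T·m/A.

B ≈ 22.1 μT

The Biot–Savart field of a circular arc at its centre is B = μ₀Iφ/(4πR), with φ = 4.852 rad.
B = (4π×10⁻⁷ × 3.33 × 4.852) / (4π × 0.0731) = 2.21×10⁻⁵ T.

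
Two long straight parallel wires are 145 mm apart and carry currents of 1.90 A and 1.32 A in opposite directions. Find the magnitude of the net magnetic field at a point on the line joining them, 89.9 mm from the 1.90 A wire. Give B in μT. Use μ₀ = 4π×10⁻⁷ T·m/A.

B ≈ 9.02 μT

Each long wire gives B = μ₀I/(2πd). Distances are d₁ = 0.0899 m and d₂ = 0.0551 m.
B₁ = 4.23×10⁻⁶ T, B₂ = 4.79×10⁻⁶ T.
Between antiparallel currents both contributions point the same way, so they add. B = B₁ + B₂ = 4.23×10⁻⁶ + 4.79×10⁻⁶ = 9.02×10⁻⁶ T.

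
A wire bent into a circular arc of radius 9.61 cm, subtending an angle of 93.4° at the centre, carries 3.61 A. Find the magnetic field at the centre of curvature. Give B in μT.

B ≈ 6.12 μT

The Biot–Savart field of a circular arc at its centre is B = μ₀Iφ/(4πR), with φ = 1.63 rad.
B = (4π×10⁻⁷ × 3.61 × 1.63) / (4π × 0.0961) = 6.12×10⁻⁶ T.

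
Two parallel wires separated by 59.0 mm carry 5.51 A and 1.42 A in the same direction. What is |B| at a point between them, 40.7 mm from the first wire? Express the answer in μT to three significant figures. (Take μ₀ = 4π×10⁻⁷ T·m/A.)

Each long wire gives B = μ₀I/(2πd). Distances are d₁ = 0.0407 m and d₂ = 0.0183 m.
B₁ = 2.71×10⁻⁵ T, B₂ = 1.55×10⁻⁵ T.
Between parallel currents the two contributions point in opposite directions, so they subtract. B = |B₁ − B₂| = |2.71×10⁻⁵ − 1.55×10⁻⁵| = 1.16×10⁻⁵ T.

B ≈ 11.6 μT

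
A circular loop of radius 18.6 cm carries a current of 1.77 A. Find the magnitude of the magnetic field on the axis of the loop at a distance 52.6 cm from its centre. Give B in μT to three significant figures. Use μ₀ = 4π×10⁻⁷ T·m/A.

On the axis of a circular loop, B = μ₀IR² / [2(R²+z²)^(3/2)].
R² + z² = (0.186)² + (0.526)² = 0.3113 m², and (R²+z²)^(3/2) = 0.174 m³.
B = (4π×10⁻⁷ × 1.77 × 0.0346) / (2 × 0.174) = 2.22×10⁻⁷ T.

B ≈ 0.222 μT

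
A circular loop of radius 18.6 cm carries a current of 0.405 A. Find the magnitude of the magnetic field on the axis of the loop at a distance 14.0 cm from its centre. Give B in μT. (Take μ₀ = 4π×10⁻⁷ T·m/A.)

B ≈ 0.698 μT

On the axis of a circular loop, B = μ₀IR² / [2(R²+z²)^(3/2)].
R² + z² = (0.186)² + (0.14)² = 0.0542 m², and (R²+z²)^(3/2) = 1.26×10⁻² m³.
B = (4π×10⁻⁷ × 0.405 × 0.0346) / (2 × 1.26×10⁻²) = 6.98×10⁻⁷ T.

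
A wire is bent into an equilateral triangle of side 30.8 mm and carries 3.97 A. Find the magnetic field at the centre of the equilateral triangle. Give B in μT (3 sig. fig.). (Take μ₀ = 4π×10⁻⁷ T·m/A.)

Each side is a finite straight segment at perpendicular distance d = a/(2 tan(π/3)) = 0.008891 m from the centre, with end-angles ±π/3.
One side contributes B₁ = (μ₀I/4πd)·2 sin(π/3) = 7.73×10⁻⁵ T.
All 3 sides add in the same direction: B = 3 × 7.73×10⁻⁵ = 2.32×10⁻⁴ T.

B ≈ 232 μT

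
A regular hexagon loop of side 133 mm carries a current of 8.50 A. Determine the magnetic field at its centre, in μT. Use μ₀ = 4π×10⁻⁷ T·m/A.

B ≈ 44.3 μT

Each side is a finite straight segment at perpendicular distance d = a/(2 tan(π/6)) = 0.1152 m from the centre, with end-angles ±π/6.
One side contributes B₁ = (μ₀I/4πd)·2 sin(π/6) = 7.38×10⁻⁶ T.
All 6 sides add in the same direction: B = 6 × 7.38×10⁻⁶ = 4.43×10⁻⁵ T.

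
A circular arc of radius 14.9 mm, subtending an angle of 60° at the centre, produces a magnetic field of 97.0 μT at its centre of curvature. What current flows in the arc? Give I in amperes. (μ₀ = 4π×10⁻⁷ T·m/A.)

For a circular arc, B = μ₀Iφ/(4πR) with φ in radians; here φ = 1.047 rad.
So I = 4πRB/(μ₀φ) = 4π × 0.0149 × 9.70×10⁻⁵ / (4π×10⁻⁷ × 1.047) = 13.8 A.

I ≈ 13.8 A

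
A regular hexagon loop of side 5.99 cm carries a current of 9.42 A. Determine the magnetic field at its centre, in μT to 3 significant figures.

Each side is a finite straight segment at perpendicular distance d = a/(2 tan(π/6)) = 0.05187 m from the centre, with end-angles ±π/6.
One side contributes B₁ = (μ₀I/4πd)·2 sin(π/6) = 1.82×10⁻⁵ T.
All 6 sides add in the same direction: B = 6 × 1.82×10⁻⁵ = 1.09×10⁻⁴ T.

B ≈ 109 μT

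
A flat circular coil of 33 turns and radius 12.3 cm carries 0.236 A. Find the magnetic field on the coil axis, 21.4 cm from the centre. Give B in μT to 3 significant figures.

B ≈ 4.92 μT

For an N-turn flat coil, B = Nμ₀IR²/[2(R²+z²)^(3/2)] with R = 0.123 m, z = 0.214 m.
B = 33 × 1.49×10⁻⁷ T = 4.92×10⁻⁶ T.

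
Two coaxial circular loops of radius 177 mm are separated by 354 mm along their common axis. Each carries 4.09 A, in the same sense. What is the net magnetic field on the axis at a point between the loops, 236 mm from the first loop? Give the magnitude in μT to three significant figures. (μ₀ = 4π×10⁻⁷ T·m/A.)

Each loop contributes B = μ₀IR²/[2(R²+z²)^(3/2)] on the axis, with z measured from that loop.
Loop 1 (z = 0.236 m): B₁ = 3.14×10⁻⁶ T. Loop 2 (z = 0.118 m): B₂ = 8.36×10⁻⁶ T.
The fields add: B = B₁ + B₂ = 1.15×10⁻⁵ T.

B ≈ 11.5 μT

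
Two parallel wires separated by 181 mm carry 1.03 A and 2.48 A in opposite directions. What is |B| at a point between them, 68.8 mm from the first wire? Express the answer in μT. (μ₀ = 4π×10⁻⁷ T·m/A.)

Each long wire gives B = μ₀I/(2πd). Distances are d₁ = 0.0688 m and d₂ = 0.1122 m.
B₁ = 2.99×10⁻⁶ T, B₂ = 4.42×10⁻⁶ T.
Between antiparallel currents both contributions point the same way, so they add. B = B₁ + B₂ = 2.99×10⁻⁶ + 4.42×10⁻⁶ = 7.41×10⁻⁶ T.

B ≈ 7.41 μT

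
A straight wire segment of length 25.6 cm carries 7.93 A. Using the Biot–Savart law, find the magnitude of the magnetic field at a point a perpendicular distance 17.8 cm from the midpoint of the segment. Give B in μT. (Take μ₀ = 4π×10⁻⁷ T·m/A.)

B ≈ 5.20 μT

For a finite straight segment, B = (μ₀I/4πd)(sinθ₁ + sinθ₂), where θ₁, θ₂ are the angles from the perpendicular to each end.
The perpendicular from the point meets the wire at its midpoint, so each end is L/2 = 0.128 m away along the wire.
sinθ₁ = 0.128/√(0.128²+0.178²) = 0.5838; sinθ₂ = 0.128/√(0.128²+0.178²) = 0.5838.
B = (4π×10⁻⁷ × 7.93) / (4π × 0.178) × (0.5838 + 0.5838) = 5.20×10⁻⁶ T.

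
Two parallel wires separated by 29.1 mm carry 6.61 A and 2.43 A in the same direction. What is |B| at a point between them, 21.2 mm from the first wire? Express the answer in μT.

Each long wire gives B = μ₀I/(2πd). Distances are d₁ = 0.0212 m and d₂ = 0.0079 m.
B₁ = 6.24×10⁻⁵ T, B₂ = 6.15×10⁻⁵ T.
Between parallel currents the two contributions point in opposite directions, so they subtract. B = |B₁ − B₂| = |6.24×10⁻⁵ − 6.15×10⁻⁵| = 8.40×10⁻⁷ T.

B ≈ 0.840 μT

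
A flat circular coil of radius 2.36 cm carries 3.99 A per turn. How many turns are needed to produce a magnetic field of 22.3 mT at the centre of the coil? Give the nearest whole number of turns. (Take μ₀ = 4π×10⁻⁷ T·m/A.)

N = 210

For an N-turn coil, B = Nμ₀I/(2R). A single turn gives B₁ = 1.06×10⁻⁴ T with R = 0.0236 m.
N = B/B₁ = 2.23×10⁻² / 1.06×10⁻⁴ = 209.92.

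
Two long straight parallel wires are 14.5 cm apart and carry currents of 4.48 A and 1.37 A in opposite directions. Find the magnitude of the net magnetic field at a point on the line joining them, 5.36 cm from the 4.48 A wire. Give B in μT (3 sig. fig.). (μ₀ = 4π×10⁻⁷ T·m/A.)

Each long wire gives B = μ₀I/(2πd). Distances are d₁ = 0.0536 m and d₂ = 0.0914 m.
B₁ = 1.67×10⁻⁵ T, B₂ = 3.00×10⁻⁶ T.
Between antiparallel currents both contributions point the same way, so they add. B = B₁ + B₂ = 1.67×10⁻⁵ + 3.00×10⁻⁶ = 1.97×10⁻⁵ T.

B ≈ 19.7 μT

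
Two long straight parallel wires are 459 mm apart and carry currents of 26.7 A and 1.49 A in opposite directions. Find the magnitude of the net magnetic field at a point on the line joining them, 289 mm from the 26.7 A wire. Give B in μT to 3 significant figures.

B ≈ 20.2 μT

Each long wire gives B = μ₀I/(2πd). Distances are d₁ = 0.289 m and d₂ = 0.17 m.
B₁ = 1.85×10⁻⁵ T, B₂ = 1.75×10⁻⁶ T.
Between antiparallel currents both contributions point the same way, so they add. B = B₁ + B₂ = 1.85×10⁻⁵ + 1.75×10⁻⁶ = 2.02×10⁻⁵ T.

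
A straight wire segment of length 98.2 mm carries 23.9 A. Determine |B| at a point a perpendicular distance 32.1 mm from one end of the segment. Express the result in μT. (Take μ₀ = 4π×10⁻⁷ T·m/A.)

B ≈ 70.8 μT

For a finite straight segment, B = (μ₀I/4πd)(sinθ₁ + sinθ₂), where θ₁, θ₂ are the angles from the perpendicular to each end.
The perpendicular foot is at one end, so the two end-offsets along the wire are 0 and L = 0.0982 m.
sinθ₁ = 0/√(0²+0.0321²) = 0.0000; sinθ₂ = 0.0982/√(0.0982²+0.0321²) = 0.9505.
B = (4π×10⁻⁷ × 23.9) / (4π × 0.0321) × (0.0000 + 0.9505) = 7.08×10⁻⁵ T.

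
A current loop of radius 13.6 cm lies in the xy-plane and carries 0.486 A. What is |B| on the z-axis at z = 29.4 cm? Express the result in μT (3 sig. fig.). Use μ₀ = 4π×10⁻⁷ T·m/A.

B ≈ 0.166 μT

On the axis of a circular loop, B = μ₀IR² / [2(R²+z²)^(3/2)].
R² + z² = (0.136)² + (0.294)² = 0.1049 m², and (R²+z²)^(3/2) = 3.40×10⁻² m³.
B = (4π×10⁻⁷ × 0.486 × 0.0185) / (2 × 3.40×10⁻²) = 1.66×10⁻⁷ T.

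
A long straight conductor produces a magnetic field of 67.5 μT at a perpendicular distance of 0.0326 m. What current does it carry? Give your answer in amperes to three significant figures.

I ≈ 11.0 A

For a long straight wire B = μ₀I/(2πd), so I = 2πdB/μ₀.
I = 2π × 0.0326 × 6.75×10⁻⁵ / (4π×10⁻⁷) = 11.0 A.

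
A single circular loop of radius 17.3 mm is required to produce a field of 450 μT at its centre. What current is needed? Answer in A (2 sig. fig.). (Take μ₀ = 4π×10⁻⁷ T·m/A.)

I ≈ 12 A

At the centre of a circular loop B = μ₀I/(2R), so I = 2RB/μ₀.
With R = 0.0173 m, I = 2 × 0.0173 × 4.50×10⁻⁴ / (4π×10⁻⁷) = 12.4 A.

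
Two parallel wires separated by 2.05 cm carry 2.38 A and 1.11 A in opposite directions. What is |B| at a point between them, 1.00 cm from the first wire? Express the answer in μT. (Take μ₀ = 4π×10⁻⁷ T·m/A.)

Each long wire gives B = μ₀I/(2πd). Distances are d₁ = 0.01 m and d₂ = 0.0105 m.
B₁ = 4.76×10⁻⁵ T, B₂ = 2.11×10⁻⁵ T.
Between antiparallel currents both contributions point the same way, so they add. B = B₁ + B₂ = 4.76×10⁻⁵ + 2.11×10⁻⁵ = 6.87×10⁻⁵ T.

B ≈ 68.7 μT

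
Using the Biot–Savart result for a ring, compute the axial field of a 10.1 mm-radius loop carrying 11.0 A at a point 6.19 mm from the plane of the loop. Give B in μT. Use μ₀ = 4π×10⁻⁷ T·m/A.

On the axis of a circular loop, B = μ₀IR² / [2(R²+z²)^(3/2)].
R² + z² = (0.0101)² + (0.00619)² = 0.0001403 m², and (R²+z²)^(3/2) = 1.66×10⁻⁶ m³.
B = (4π×10⁻⁷ × 11.0 × 0.000102) / (2 × 1.66×10⁻⁶) = 4.24×10⁻⁴ T.

B ≈ 424 μT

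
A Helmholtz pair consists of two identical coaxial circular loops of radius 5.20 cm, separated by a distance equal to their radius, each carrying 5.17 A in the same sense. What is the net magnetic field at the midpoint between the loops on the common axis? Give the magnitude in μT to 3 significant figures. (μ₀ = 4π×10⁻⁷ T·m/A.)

Each loop contributes B = μ₀IR²/[2(R²+z²)^(3/2)] on the axis, with z measured from that loop.
Loop 1 (z = 0.026 m): B₁ = 4.47×10⁻⁵ T. Loop 2 (z = 0.026 m): B₂ = 4.47×10⁻⁵ T.
The fields add: B = B₁ + B₂ = 8.94×10⁻⁵ T.

B ≈ 89.4 μT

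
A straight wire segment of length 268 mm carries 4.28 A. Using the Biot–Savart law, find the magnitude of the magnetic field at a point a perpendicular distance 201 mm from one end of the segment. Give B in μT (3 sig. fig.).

For a finite straight segment, B = (μ₀I/4πd)(sinθ₁ + sinθ₂), where θ₁, θ₂ are the angles from the perpendicular to each end.
The perpendicular foot is at one end, so the two end-offsets along the wire are 0 and L = 0.268 m.
sinθ₁ = 0/√(0²+0.201²) = 0.0000; sinθ₂ = 0.268/√(0.268²+0.201²) = 0.8000.
B = (4π×10⁻⁷ × 4.28) / (4π × 0.201) × (0.0000 + 0.8000) = 1.70×10⁻⁶ T.

B ≈ 1.70 μT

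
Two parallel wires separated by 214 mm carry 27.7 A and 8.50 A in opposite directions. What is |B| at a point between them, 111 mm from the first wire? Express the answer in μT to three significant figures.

B ≈ 66.4 μT

Each long wire gives B = μ₀I/(2πd). Distances are d₁ = 0.111 m and d₂ = 0.103 m.
B₁ = 4.99×10⁻⁵ T, B₂ = 1.65×10⁻⁵ T.
Between antiparallel currents both contributions point the same way, so they add. B = B₁ + B₂ = 4.99×10⁻⁵ + 1.65×10⁻⁵ = 6.64×10⁻⁵ T.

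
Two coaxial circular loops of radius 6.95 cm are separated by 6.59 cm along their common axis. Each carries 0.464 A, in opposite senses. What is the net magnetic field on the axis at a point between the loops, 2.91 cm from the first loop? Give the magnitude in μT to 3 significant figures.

Each loop contributes B = μ₀IR²/[2(R²+z²)^(3/2)] on the axis, with z measured from that loop.
Loop 1 (z = 0.0291 m): B₁ = 3.29×10⁻⁶ T. Loop 2 (z = 0.0368 m): B₂ = 2.90×10⁻⁶ T.
The fields oppose: B = |B₁ − B₂| = 3.97×10⁻⁷ T.

B ≈ 0.397 μT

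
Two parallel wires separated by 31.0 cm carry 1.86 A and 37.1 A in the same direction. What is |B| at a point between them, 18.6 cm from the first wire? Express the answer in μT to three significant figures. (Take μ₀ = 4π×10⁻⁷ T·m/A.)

B ≈ 57.8 μT

Each long wire gives B = μ₀I/(2πd). Distances are d₁ = 0.186 m and d₂ = 0.124 m.
B₁ = 2.00×10⁻⁶ T, B₂ = 5.98×10⁻⁵ T.
Between parallel currents the two contributions point in opposite directions, so they subtract. B = |B₁ − B₂| = |2.00×10⁻⁶ − 5.98×10⁻⁵| = 5.78×10⁻⁵ T.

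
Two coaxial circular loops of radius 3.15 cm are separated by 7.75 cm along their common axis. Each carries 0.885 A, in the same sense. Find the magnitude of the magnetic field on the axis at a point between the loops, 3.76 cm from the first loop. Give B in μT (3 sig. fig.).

Each loop contributes B = μ₀IR²/[2(R²+z²)^(3/2)] on the axis, with z measured from that loop.
Loop 1 (z = 0.0376 m): B₁ = 4.68×10⁻⁶ T. Loop 2 (z = 0.0399 m): B₂ = 4.20×10⁻⁶ T.
The fields add: B = B₁ + B₂ = 8.88×10⁻⁶ T.

B ≈ 8.88 μT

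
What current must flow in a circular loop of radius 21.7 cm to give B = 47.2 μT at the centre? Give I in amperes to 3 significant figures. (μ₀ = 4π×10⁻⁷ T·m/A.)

At the centre of a circular loop B = μ₀I/(2R), so I = 2RB/μ₀.
With R = 0.217 m, I = 2 × 0.217 × 4.72×10⁻⁵ / (4π×10⁻⁷) = 16.3 A.

I ≈ 16.3 A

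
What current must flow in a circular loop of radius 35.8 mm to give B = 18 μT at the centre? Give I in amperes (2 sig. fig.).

At the centre of a circular loop B = μ₀I/(2R), so I = 2RB/μ₀.
With R = 0.0358 m, I = 2 × 0.0358 × 1.80×10⁻⁵ / (4π×10⁻⁷) = 1.03 A.

I ≈ 1.0 A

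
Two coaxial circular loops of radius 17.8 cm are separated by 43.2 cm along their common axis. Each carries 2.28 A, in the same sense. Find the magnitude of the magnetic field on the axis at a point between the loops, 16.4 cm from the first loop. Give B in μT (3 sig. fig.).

B ≈ 4.56 μT

Each loop contributes B = μ₀IR²/[2(R²+z²)^(3/2)] on the axis, with z measured from that loop.
Loop 1 (z = 0.164 m): B₁ = 3.20×10⁻⁶ T. Loop 2 (z = 0.268 m): B₂ = 1.36×10⁻⁶ T.
The fields add: B = B₁ + B₂ = 4.56×10⁻⁶ T.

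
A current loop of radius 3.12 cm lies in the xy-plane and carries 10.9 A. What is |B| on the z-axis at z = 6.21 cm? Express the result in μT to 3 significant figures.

On the axis of a circular loop, B = μ₀IR² / [2(R²+z²)^(3/2)].
R² + z² = (0.0312)² + (0.0621)² = 0.00483 m², and (R²+z²)^(3/2) = 3.36×10⁻⁴ m³.
B = (4π×10⁻⁷ × 10.9 × 0.0009734) / (2 × 3.36×10⁻⁴) = 1.99×10⁻⁵ T.

B ≈ 19.9 μT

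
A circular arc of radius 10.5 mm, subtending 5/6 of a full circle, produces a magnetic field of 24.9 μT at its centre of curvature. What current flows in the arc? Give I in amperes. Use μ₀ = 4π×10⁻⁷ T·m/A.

I ≈ 0.499 A

For a circular arc, B = μ₀Iφ/(4πR) with φ in radians; here φ = 5.236 rad.
So I = 4πRB/(μ₀φ) = 4π × 0.0105 × 2.49×10⁻⁵ / (4π×10⁻⁷ × 5.236) = 0.499 A.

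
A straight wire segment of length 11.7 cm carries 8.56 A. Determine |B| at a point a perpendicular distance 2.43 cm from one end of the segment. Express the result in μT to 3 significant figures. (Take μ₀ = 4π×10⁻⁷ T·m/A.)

B ≈ 34.5 μT

For a finite straight segment, B = (μ₀I/4πd)(sinθ₁ + sinθ₂), where θ₁, θ₂ are the angles from the perpendicular to each end.
The perpendicular foot is at one end, so the two end-offsets along the wire are 0 and L = 0.117 m.
sinθ₁ = 0/√(0²+0.0243²) = 0.0000; sinθ₂ = 0.117/√(0.117²+0.0243²) = 0.9791.
B = (4π×10⁻⁷ × 8.56) / (4π × 0.0243) × (0.0000 + 0.9791) = 3.45×10⁻⁵ T.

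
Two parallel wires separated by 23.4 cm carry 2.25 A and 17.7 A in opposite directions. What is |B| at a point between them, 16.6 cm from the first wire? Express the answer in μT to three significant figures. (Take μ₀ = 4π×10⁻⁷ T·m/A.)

B ≈ 54.8 μT

Each long wire gives B = μ₀I/(2πd). Distances are d₁ = 0.166 m and d₂ = 0.068 m.
B₁ = 2.71×10⁻⁶ T, B₂ = 5.21×10⁻⁵ T.
Between antiparallel currents both contributions point the same way, so they add. B = B₁ + B₂ = 2.71×10⁻⁶ + 5.21×10⁻⁵ = 5.48×10⁻⁵ T.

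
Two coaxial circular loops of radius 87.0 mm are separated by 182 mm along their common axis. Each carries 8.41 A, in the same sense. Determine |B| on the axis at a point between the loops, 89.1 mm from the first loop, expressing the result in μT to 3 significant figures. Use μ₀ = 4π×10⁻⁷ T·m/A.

B ≈ 40.1 μT

Each loop contributes B = μ₀IR²/[2(R²+z²)^(3/2)] on the axis, with z measured from that loop.
Loop 1 (z = 0.0891 m): B₁ = 2.07×10⁻⁵ T. Loop 2 (z = 0.0929 m): B₂ = 1.94×10⁻⁵ T.
The fields add: B = B₁ + B₂ = 4.01×10⁻⁵ T.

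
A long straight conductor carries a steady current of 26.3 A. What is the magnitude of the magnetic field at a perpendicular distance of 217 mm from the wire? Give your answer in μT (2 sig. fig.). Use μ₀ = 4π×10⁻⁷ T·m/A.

For an infinitely long straight wire, B = μ₀I/(2πd).
B = (4π×10⁻⁷ × 26.3) / (2π × 0.217) = 2.42×10⁻⁵ T.

B ≈ 24 μT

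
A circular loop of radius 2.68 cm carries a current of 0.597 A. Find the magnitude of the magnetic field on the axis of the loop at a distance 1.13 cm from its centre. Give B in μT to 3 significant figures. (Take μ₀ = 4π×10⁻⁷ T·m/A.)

On the axis of a circular loop, B = μ₀IR² / [2(R²+z²)^(3/2)].
R² + z² = (0.0268)² + (0.0113)² = 0.0008459 m², and (R²+z²)^(3/2) = 2.46×10⁻⁵ m³.
B = (4π×10⁻⁷ × 0.597 × 0.0007182) / (2 × 2.46×10⁻⁵) = 1.10×10⁻⁵ T.

B ≈ 11.0 μT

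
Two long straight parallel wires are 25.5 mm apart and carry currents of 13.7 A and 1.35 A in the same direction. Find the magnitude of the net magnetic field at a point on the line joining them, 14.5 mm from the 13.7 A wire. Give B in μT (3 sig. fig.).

B ≈ 164 μT

Each long wire gives B = μ₀I/(2πd). Distances are d₁ = 0.0145 m and d₂ = 0.011 m.
B₁ = 1.89×10⁻⁴ T, B₂ = 2.45×10⁻⁵ T.
Between parallel currents the two contributions point in opposite directions, so they subtract. B = |B₁ − B₂| = |1.89×10⁻⁴ − 2.45×10⁻⁵| = 1.64×10⁻⁴ T.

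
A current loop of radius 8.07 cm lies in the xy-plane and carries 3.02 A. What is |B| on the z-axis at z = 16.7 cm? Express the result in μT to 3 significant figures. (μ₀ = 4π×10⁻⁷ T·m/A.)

B ≈ 1.94 μT

On the axis of a circular loop, B = μ₀IR² / [2(R²+z²)^(3/2)].
R² + z² = (0.0807)² + (0.167)² = 0.0344 m², and (R²+z²)^(3/2) = 6.38×10⁻³ m³.
B = (4π×10⁻⁷ × 3.02 × 0.006512) / (2 × 6.38×10⁻³) = 1.94×10⁻⁶ T.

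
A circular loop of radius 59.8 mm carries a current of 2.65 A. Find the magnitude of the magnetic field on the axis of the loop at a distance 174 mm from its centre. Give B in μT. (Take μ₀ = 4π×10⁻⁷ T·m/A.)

On the axis of a circular loop, B = μ₀IR² / [2(R²+z²)^(3/2)].
R² + z² = (0.0598)² + (0.174)² = 0.03385 m², and (R²+z²)^(3/2) = 6.23×10⁻³ m³.
B = (4π×10⁻⁷ × 2.65 × 0.003576) / (2 × 6.23×10⁻³) = 9.56×10⁻⁷ T.

B ≈ 0.956 μT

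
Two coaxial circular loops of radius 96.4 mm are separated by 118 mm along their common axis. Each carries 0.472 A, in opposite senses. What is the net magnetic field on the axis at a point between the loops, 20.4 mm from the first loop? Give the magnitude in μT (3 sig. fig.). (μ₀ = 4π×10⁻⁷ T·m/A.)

B ≈ 1.81 μT

Each loop contributes B = μ₀IR²/[2(R²+z²)^(3/2)] on the axis, with z measured from that loop.
Loop 1 (z = 0.0204 m): B₁ = 2.88×10⁻⁶ T. Loop 2 (z = 0.0976 m): B₂ = 1.07×10⁻⁶ T.
The fields oppose: B = |B₁ − B₂| = 1.81×10⁻⁶ T.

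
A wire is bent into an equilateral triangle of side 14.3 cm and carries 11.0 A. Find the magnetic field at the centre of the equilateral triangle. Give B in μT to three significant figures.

Each side is a finite straight segment at perpendicular distance d = a/(2 tan(π/3)) = 0.04128 m from the centre, with end-angles ±π/3.
One side contributes B₁ = (μ₀I/4πd)·2 sin(π/3) = 4.62×10⁻⁵ T.
All 3 sides add in the same direction: B = 3 × 4.62×10⁻⁵ = 1.38×10⁻⁴ T.

B ≈ 138 μT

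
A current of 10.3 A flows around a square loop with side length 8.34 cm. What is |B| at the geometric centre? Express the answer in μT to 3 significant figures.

B ≈ 140 μT

Each side is a finite straight segment at perpendicular distance d = a/(2 tan(π/4)) = 0.0417 m from the centre, with end-angles ±π/4.
One side contributes B₁ = (μ₀I/4πd)·2 sin(π/4) = 3.49×10⁻⁵ T.
All 4 sides add in the same direction: B = 4 × 3.49×10⁻⁵ = 1.40×10⁻⁴ T.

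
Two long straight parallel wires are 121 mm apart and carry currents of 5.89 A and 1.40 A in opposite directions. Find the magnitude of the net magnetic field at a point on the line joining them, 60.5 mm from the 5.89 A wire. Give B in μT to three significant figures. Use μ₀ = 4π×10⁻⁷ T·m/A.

Each long wire gives B = μ₀I/(2πd). Distances are d₁ = 0.0605 m and d₂ = 0.0605 m.
B₁ = 1.95×10⁻⁵ T, B₂ = 4.63×10⁻⁶ T.
Between antiparallel currents both contributions point the same way, so they add. B = B₁ + B₂ = 1.95×10⁻⁵ + 4.63×10⁻⁶ = 2.41×10⁻⁵ T.

B ≈ 24.1 μT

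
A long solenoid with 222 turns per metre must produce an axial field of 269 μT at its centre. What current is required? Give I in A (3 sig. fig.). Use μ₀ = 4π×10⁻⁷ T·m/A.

I ≈ 0.964 A

Inside a long solenoid B = μ₀nI with n = 222 m⁻¹, so I = B/(μ₀n).
I = 2.69×10⁻⁴ / (4π×10⁻⁷ × 222) = 0.964 A.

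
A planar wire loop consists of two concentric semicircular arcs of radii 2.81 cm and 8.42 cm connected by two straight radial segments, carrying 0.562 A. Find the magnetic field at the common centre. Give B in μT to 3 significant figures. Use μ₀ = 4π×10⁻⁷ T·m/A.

The radial connectors point toward the centre, so dl × r̂ = 0 and they contribute nothing.
Each semicircle gives μ₀I/(4R): inner arc 6.28×10⁻⁶ T, outer arc 2.10×10⁻⁶ T.
The two arcs carry current in opposite angular senses, so their fields oppose: B = |6.28×10⁻⁶ − 2.10×10⁻⁶| = 4.19×10⁻⁶ T.

B ≈ 4.19 μT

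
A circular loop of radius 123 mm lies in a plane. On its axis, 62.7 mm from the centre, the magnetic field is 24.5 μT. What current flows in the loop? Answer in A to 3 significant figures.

I ≈ 6.78 A

On the axis of a loop, B = μ₀IR²/[2(R²+z²)^(3/2)], so I = 2B(R²+z²)^(3/2)/(μ₀R²).
R² + z² = 0.01513 + 0.003931 = 0.01906 m²; raised to 3/2 gives 2.63×10⁻³ m³.
I = 2 × 2.45×10⁻⁵ × 2.63×10⁻³ / (1.26×10⁻⁶ × 0.01513) = 6.78 A.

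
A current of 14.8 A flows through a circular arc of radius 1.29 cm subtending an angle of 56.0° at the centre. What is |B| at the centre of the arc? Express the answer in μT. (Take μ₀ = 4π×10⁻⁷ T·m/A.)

The Biot–Savart field of a circular arc at its centre is B = μ₀Iφ/(4πR), with φ = 0.9774 rad.
B = (4π×10⁻⁷ × 14.8 × 0.9774) / (4π × 0.0129) = 1.12×10⁻⁴ T.

B ≈ 112 μT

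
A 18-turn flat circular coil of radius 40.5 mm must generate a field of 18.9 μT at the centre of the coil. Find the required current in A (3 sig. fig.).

For an N-turn coil, B = Nμ₀I/(2R) with R = 0.0405 m, so I = 2RB/(Nμ₀) = 2 × 0.0405 × 1.89×10⁻⁵ / (18 × 4π×10⁻⁷) = 6.77×10⁻² A.

I ≈ 0.0677 A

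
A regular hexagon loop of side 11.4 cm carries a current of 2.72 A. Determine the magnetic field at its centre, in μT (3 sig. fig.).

Each side is a finite straight segment at perpendicular distance d = a/(2 tan(π/6)) = 0.09873 m from the centre, with end-angles ±π/6.
One side contributes B₁ = (μ₀I/4πd)·2 sin(π/6) = 2.76×10⁻⁶ T.
All 6 sides add in the same direction: B = 6 × 2.76×10⁻⁶ = 1.65×10⁻⁵ T.

B ≈ 16.5 μT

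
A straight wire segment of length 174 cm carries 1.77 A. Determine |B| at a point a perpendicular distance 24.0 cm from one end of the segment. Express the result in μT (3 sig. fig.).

For a finite straight segment, B = (μ₀I/4πd)(sinθ₁ + sinθ₂), where θ₁, θ₂ are the angles from the perpendicular to each end.
The perpendicular foot is at one end, so the two end-offsets along the wire are 0 and L = 1.74 m.
sinθ₁ = 0/√(0²+0.24²) = 0.0000; sinθ₂ = 1.74/√(1.74²+0.24²) = 0.9906.
B = (4π×10⁻⁷ × 1.77) / (4π × 0.24) × (0.0000 + 0.9906) = 7.31×10⁻⁷ T.

B ≈ 0.731 μT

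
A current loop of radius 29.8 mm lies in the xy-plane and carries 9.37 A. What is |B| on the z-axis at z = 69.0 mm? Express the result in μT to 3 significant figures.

On the axis of a circular loop, B = μ₀IR² / [2(R²+z²)^(3/2)].
R² + z² = (0.0298)² + (0.069)² = 0.005649 m², and (R²+z²)^(3/2) = 4.25×10⁻⁴ m³.
B = (4π×10⁻⁷ × 9.37 × 0.000888) / (2 × 4.25×10⁻⁴) = 1.23×10⁻⁵ T.

B ≈ 12.3 μT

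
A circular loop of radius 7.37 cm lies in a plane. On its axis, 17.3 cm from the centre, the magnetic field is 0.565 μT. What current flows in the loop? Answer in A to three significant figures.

On the axis of a loop, B = μ₀IR²/[2(R²+z²)^(3/2)], so I = 2B(R²+z²)^(3/2)/(μ₀R²).
R² + z² = 0.005432 + 0.02993 = 0.03536 m²; raised to 3/2 gives 6.65×10⁻³ m³.
I = 2 × 5.65×10⁻⁷ × 6.65×10⁻³ / (1.26×10⁻⁶ × 0.005432) = 1.10 A.

I ≈ 1.10 A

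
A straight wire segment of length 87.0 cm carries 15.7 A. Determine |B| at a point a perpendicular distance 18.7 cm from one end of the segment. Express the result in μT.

B ≈ 8.21 μT

For a finite straight segment, B = (μ₀I/4πd)(sinθ₁ + sinθ₂), where θ₁, θ₂ are the angles from the perpendicular to each end.
The perpendicular foot is at one end, so the two end-offsets along the wire are 0 and L = 0.87 m.
sinθ₁ = 0/√(0²+0.187²) = 0.0000; sinθ₂ = 0.87/√(0.87²+0.187²) = 0.9777.
B = (4π×10⁻⁷ × 15.7) / (4π × 0.187) × (0.0000 + 0.9777) = 8.21×10⁻⁶ T.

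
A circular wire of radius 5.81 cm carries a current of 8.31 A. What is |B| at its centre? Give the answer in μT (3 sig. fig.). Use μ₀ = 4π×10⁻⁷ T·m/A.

At the centre of a circular loop the Biot–Savart law gives B = μ₀I/(2R).
B = (4π×10⁻⁷ × 8.31) / (2 × 0.0581) = 8.99×10⁻⁵ T.

B ≈ 89.9 μT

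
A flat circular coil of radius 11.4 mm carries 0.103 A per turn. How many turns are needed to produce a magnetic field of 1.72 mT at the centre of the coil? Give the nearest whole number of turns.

N = 303

For an N-turn coil, B = Nμ₀I/(2R). A single turn gives B₁ = 5.68×10⁻⁶ T with R = 0.0114 m.
N = B/B₁ = 1.72×10⁻³ / 5.68×10⁻⁶ = 302.98.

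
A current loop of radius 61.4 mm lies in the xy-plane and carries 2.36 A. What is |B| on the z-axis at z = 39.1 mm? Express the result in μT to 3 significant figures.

B ≈ 14.5 μT

On the axis of a circular loop, B = μ₀IR² / [2(R²+z²)^(3/2)].
R² + z² = (0.0614)² + (0.0391)² = 0.005299 m², and (R²+z²)^(3/2) = 3.86×10⁻⁴ m³.
B = (4π×10⁻⁷ × 2.36 × 0.00377) / (2 × 3.86×10⁻⁴) = 1.45×10⁻⁵ T.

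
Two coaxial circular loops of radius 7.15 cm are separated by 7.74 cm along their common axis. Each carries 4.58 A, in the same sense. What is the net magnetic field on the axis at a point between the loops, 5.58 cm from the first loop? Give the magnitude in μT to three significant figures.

Each loop contributes B = μ₀IR²/[2(R²+z²)^(3/2)] on the axis, with z measured from that loop.
Loop 1 (z = 0.0558 m): B₁ = 1.97×10⁻⁵ T. Loop 2 (z = 0.0216 m): B₂ = 3.53×10⁻⁵ T.
The fields add: B = B₁ + B₂ = 5.50×10⁻⁵ T.

B ≈ 55.0 μT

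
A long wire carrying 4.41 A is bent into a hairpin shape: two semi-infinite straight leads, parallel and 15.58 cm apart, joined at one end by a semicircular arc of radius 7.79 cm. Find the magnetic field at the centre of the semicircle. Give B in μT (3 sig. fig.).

The semicircular arc contributes B_arc = μ₀I·π/(4πR) = μ₀I/(4R) = 1.78×10⁻⁵ T.
Each semi-infinite lead is at perpendicular distance R = 0.0779 m from the centre, with the perpendicular foot at its near end, so it contributes μ₀I/(4πR); both point the same way, together 1.13×10⁻⁵ T.
Arc and leads all point the same direction: B = 1.78×10⁻⁵ + 1.13×10⁻⁵ = 2.91×10⁻⁵ T.

B ≈ 29.1 μT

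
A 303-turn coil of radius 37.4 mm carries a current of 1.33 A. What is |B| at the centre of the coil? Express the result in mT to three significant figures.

B ≈ 6.77 mT

For an N-turn flat coil, B = Nμ₀I/(2R) with R = 0.0374 m.
B = 303 × 2.23×10⁻⁵ T = 6.77×10⁻³ T.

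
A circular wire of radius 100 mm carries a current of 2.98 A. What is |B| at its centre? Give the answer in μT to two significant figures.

B ≈ 19 μT

At the centre of a circular loop the Biot–Savart law gives B = μ₀I/(2R).
B = (4π×10⁻⁷ × 2.98) / (2 × 0.1) = 1.87×10⁻⁵ T.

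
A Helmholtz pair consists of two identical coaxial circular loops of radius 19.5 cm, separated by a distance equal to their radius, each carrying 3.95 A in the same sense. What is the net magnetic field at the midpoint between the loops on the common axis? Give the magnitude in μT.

B ≈ 18.2 μT

Each loop contributes B = μ₀IR²/[2(R²+z²)^(3/2)] on the axis, with z measured from that loop.
Loop 1 (z = 0.0975 m): B₁ = 9.11×10⁻⁶ T. Loop 2 (z = 0.0975 m): B₂ = 9.11×10⁻⁶ T.
The fields add: B = B₁ + B₂ = 1.82×10⁻⁵ T.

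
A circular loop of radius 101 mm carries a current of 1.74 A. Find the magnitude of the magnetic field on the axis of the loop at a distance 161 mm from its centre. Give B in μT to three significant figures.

B ≈ 1.62 μT

On the axis of a circular loop, B = μ₀IR² / [2(R²+z²)^(3/2)].
R² + z² = (0.101)² + (0.161)² = 0.03612 m², and (R²+z²)^(3/2) = 6.87×10⁻³ m³.
B = (4π×10⁻⁷ × 1.74 × 0.0102) / (2 × 6.87×10⁻³) = 1.62×10⁻⁶ T.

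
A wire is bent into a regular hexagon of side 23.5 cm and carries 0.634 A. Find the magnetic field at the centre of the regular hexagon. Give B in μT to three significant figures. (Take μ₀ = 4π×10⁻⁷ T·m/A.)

B ≈ 1.87 μT

Each side is a finite straight segment at perpendicular distance d = a/(2 tan(π/6)) = 0.2035 m from the centre, with end-angles ±π/6.
One side contributes B₁ = (μ₀I/4πd)·2 sin(π/6) = 3.12×10⁻⁷ T.
All 6 sides add in the same direction: B = 6 × 3.12×10⁻⁷ = 1.87×10⁻⁶ T.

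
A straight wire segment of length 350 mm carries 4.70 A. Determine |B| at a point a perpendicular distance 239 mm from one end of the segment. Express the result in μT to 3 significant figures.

For a finite straight segment, B = (μ₀I/4πd)(sinθ₁ + sinθ₂), where θ₁, θ₂ are the angles from the perpendicular to each end.
The perpendicular foot is at one end, so the two end-offsets along the wire are 0 and L = 0.35 m.
sinθ₁ = 0/√(0²+0.239²) = 0.0000; sinθ₂ = 0.35/√(0.35²+0.239²) = 0.8258.
B = (4π×10⁻⁷ × 4.70) / (4π × 0.239) × (0.0000 + 0.8258) = 1.62×10⁻⁶ T.

B ≈ 1.62 μT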